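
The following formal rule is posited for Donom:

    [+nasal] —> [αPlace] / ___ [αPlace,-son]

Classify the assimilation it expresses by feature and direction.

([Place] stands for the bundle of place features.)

regressive place assimilation

The rule copies the place features (abbreviated [Place]) from the environment onto the target, so the assimilating feature is place.
The conditioning segment sits to the right of the focus bar, meaning the trigger follows the segment that changes — regressive assimilation.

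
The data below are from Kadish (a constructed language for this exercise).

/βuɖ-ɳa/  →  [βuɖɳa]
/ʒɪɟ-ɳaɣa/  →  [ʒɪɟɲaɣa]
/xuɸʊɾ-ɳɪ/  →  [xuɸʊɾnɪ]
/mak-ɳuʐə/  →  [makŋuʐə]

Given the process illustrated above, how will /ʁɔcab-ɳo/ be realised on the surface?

[ʁɔcabmo]

The data show progressive place assimilation: /ɳ/ → [ɲ] after /ɟ/; /ɳ/ → [n] after /ɾ/; /ɳ/ → [ŋ] after /k/. In each pair only place changes, matching the preceding consonant, while manner and voice stay constant.
No alternation appears in [βuɖɳa]: there the adjacent consonants already agree in place (/ɳ/ and /ɖ/ are both retroflex), so this form is consistent with the same rule.
The rule targets /ɳ/ (voiced retroflex nasal), which sits after the trigger /b/ (bilabial).
A voiced bilabial nasal is [m], so the surface segment is [m].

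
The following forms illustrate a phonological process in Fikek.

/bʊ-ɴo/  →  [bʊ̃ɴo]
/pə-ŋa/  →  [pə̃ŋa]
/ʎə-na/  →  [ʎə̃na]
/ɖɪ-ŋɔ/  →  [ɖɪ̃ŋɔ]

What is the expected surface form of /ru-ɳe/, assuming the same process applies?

The data show regressive nasality assimilation (vowel nasalisation): /ʊ/ → [ʊ̃] before /ɴ/; /ə/ → [ə̃] before /ŋ/; /ə/ → [ə̃] before /n/; /ɪ/ → [ɪ̃] before /ŋ/ — a vowel is nasalised by an immediately following nasal consonant.
The vowel /u/ is adjacent to the following nasal /ɳ/, so it acquires [+nasal] and surfaces as [ũ].

[rũɳe]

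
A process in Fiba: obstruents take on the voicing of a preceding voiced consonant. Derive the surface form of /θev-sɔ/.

/s/ is a voiceless alveolar fricative. The preceding trigger /v/ is voiced, so /s/ must become voiced as well.
A voiced alveolar fricative is [z], so the surface segment is [z].

[θevzɔ]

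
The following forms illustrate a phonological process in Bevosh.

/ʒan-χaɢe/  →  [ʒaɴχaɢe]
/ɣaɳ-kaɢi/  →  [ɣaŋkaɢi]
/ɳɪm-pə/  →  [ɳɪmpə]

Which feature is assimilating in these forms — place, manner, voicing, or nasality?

place

Underlying /n/ is realised as [ɴ] next to /χ/; /χ/ itself does not change.
/n/ is alveolar while /χ/ is uvular; the output [ɴ] is uvular, matching the trigger — so the feature that spreads is place.
The other alternating form patterns the same way: /ɳ/ → [ŋ] before /k/ (retroflex → velar, matching velar) — only place changes, and always toward the following segment.
No alternation appears in [ɳɪmpə]: there the adjacent consonants already agree in place (/m/ and /p/ are both bilabial), so this form is consistent with the same rule.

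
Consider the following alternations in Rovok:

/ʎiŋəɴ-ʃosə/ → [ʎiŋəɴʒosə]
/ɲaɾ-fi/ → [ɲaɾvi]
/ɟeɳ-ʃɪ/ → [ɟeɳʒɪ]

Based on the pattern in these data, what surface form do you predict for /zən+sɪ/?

The data show progressive voicing assimilation: /ʃ/ → [ʒ] after /ɴ/; /f/ → [v] after /ɾ/; /ʃ/ → [ʒ] after /ɳ/. In each pair only voicing changes, matching the preceding consonant, while place and manner stay constant.
/s/ is a voiceless alveolar fricative. The preceding trigger /n/ is voiced, so /s/ must become voiced as well.
The voiced alveolar fricative is [z], so /s/ → [z].

[zənzɪ]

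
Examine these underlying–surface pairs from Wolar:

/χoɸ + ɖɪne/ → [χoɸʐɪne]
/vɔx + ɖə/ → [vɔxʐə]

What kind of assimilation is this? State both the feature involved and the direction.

progressive manner assimilation

Underlying /ɖ/ is realised as [ʐ] next to /ɸ/; /ɸ/ itself does not change.
/ɖ/ is a stop while /ɸ/ is a fricative; the output [ʐ] is a fricative, matching the trigger — so the feature that spreads is manner.
Place and voice are unchanged, so the assimilation is partial, not total.
Checking the remaining alternation: /ɖ/ → [ʐ] after /x/ (stop → fricative, matching a fricative) — only manner changes, and always toward the preceding segment.
The trigger is the preceding segment, so the direction is progressive (perseverative).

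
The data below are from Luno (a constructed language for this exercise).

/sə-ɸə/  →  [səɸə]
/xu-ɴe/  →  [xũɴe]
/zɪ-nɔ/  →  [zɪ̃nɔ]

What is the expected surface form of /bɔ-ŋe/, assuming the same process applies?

[bɔ̃ŋe]

The data show regressive nasality assimilation (vowel nasalisation): /u/ → [ũ] before /ɴ/; /ɪ/ → [ɪ̃] before /n/ — a vowel is nasalised by an immediately following nasal consonant.
No change occurs in [səɸə] because the vowel at the boundary is adjacent to an oral consonant, not a nasal (/ə/ next to /ɸ/).
The vowel /ɔ/ is adjacent to the following nasal /ŋ/, so it acquires [+nasal] and surfaces as [ɔ̃].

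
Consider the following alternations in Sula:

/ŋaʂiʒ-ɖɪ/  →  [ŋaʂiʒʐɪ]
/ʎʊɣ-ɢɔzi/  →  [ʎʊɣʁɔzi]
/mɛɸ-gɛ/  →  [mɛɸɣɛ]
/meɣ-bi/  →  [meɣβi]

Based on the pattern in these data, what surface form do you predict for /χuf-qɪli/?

[χufχɪli]

The data show progressive manner assimilation: /ɖ/ → [ʐ] after /ʒ/; /ɢ/ → [ʁ] after /ɣ/; /g/ → [ɣ] after /ɸ/; /b/ → [β] after /ɣ/. In each pair only manner changes, matching the preceding consonant, while place and voice stay constant.
/q/ is a voiceless uvular stop. The preceding trigger /f/ is a fricative, so /q/ must become a fricative as well.
A voiceless uvular fricative is [χ], so the surface segment is [χ].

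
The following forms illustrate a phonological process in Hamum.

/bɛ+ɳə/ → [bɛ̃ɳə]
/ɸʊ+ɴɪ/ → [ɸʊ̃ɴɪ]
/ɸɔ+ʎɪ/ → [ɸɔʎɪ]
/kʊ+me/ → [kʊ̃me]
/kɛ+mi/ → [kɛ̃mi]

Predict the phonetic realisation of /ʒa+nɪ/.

[ʒãnɪ]

The data show regressive nasality assimilation (vowel nasalisation): /ɛ/ → [ɛ̃] before /ɳ/; /ʊ/ → [ʊ̃] before /ɴ/; /ʊ/ → [ʊ̃] before /m/; /ɛ/ → [ɛ̃] before /m/ — a vowel is nasalised by an immediately following nasal consonant.
No change occurs in [ɸɔʎɪ] because the vowel at the boundary is adjacent to an oral consonant, not a nasal (/ɔ/ next to /ʎ/).
/a/ sits next to the nasal /n/ and is therefore nasalised to [ã].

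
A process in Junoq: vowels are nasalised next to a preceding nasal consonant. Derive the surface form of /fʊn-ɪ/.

[fʊnɪ̃]

/ɪ/ sits next to the nasal /n/ and is therefore nasalised to [ɪ̃].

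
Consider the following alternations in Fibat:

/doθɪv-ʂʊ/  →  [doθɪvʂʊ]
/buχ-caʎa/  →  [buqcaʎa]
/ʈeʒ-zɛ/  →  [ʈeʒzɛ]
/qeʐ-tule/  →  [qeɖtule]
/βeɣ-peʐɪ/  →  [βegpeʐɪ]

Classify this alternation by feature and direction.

regressive manner assimilation

Comparing underlying and surface forms, /χ/ → [q] is the alternation; the neighbouring /c/ is constant.
The change fricative → stop matches the manner of the following /c/, identifying this as manner assimilation.
Place and voice are unchanged, so the assimilation is partial, not total.
The same holds elsewhere in the data: /ʐ/ → [ɖ] before /t/ (fricative → stop, matching a stop); /ɣ/ → [g] before /p/ (fricative → stop, matching a stop) — only manner changes, and always toward the following segment.
No alternation appears in [doθɪvʂʊ], [ʈeʒzɛ]: there the adjacent consonants already agree in manner (/v/ and /ʂ/ are both fricatives; /ʒ/ and /z/ are both fricatives), so these forms are consistent with the same rule.
Since the segment that changes precedes the conditioning segment, the assimilation is regressive.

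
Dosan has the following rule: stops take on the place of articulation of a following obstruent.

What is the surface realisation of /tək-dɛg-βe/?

The rule targets /k/ (voiceless velar stop), which sits before the trigger /d/ (alveolar).
The voiceless alveolar stop is [t], so /k/ → [t].
The same rule applies at the second boundary: /g/ → [b] next to /β/.

[tətdɛbβe]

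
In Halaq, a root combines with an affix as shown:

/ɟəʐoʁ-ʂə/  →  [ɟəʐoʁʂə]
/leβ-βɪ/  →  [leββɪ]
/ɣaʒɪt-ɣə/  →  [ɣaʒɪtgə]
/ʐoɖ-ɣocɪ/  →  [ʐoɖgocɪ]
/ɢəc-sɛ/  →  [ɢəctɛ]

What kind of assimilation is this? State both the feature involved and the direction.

progressive manner assimilation

The segment that alternates is /ɣ/, which surfaces as [g] when adjacent to /t/.
The change fricative → stop matches the manner of the preceding /t/, identifying this as manner assimilation.
Place and voice are unchanged, so the assimilation is partial, not total.
The other alternating forms pattern the same way: /ɣ/ → [g] after /ɖ/ (fricative → stop, matching a stop); /s/ → [t] after /c/ (fricative → stop, matching a stop) — only manner changes, and always toward the preceding segment.
No alternation appears in [ɟəʐoʁʂə], [leββɪ]: there the adjacent consonants already agree in manner (/ʂ/ and /ʁ/ are both fricatives; /β/ and /β/ are both fricatives), so these forms are consistent with the same rule.
Since the segment that changes follows the conditioning segment, the assimilation is progressive.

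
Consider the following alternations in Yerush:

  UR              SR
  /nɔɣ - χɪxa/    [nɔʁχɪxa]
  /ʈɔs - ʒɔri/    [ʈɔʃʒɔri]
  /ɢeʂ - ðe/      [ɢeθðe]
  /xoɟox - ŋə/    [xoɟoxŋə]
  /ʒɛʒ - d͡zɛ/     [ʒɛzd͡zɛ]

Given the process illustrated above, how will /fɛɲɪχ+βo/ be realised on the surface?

The data show regressive place assimilation: /ɣ/ → [ʁ] before /χ/; /s/ → [ʃ] before /ʒ/; /ʂ/ → [θ] before /ð/; /ʒ/ → [z] before /d͡z/. In each pair only place changes, matching the following consonant, while manner and voice stay constant.
No alternation appears in [xoɟoxŋə]: there the adjacent consonants already agree in place (/x/ and /ŋ/ are both velar), so this form is consistent with the same rule.
The rule targets /χ/ (voiceless uvular fricative), which sits before the trigger /β/ (bilabial).
Changing only its place to bilabial gives [ɸ] — the voiceless bilabial fricative.

[fɛɲɪɸβo]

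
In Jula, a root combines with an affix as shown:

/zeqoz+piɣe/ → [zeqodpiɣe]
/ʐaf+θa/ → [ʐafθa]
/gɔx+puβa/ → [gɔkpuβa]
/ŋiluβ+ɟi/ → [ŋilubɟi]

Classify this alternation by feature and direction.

Underlying /z/ is realised as [d] next to /p/; /p/ itself does not change.
The change fricative → stop matches the manner of the following /p/, identifying this as manner assimilation.
Place and voice are unchanged, so the assimilation is partial, not total.
The same holds elsewhere in the data: /x/ → [k] before /p/ (fricative → stop, matching a stop); /β/ → [b] before /ɟ/ (fricative → stop, matching a stop) — only manner changes, and always toward the following segment.
No alternation appears in [ʐafθa]: there the adjacent consonants already agree in manner (/f/ and /θ/ are both fricatives), so this form is consistent with the same rule.
The trigger is the following segment, so the direction is regressive (anticipatory).

regressive manner assimilation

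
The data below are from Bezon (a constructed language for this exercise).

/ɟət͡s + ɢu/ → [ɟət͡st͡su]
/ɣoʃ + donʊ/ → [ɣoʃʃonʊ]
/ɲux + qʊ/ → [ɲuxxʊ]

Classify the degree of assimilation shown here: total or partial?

total assimilation

Underlying /ɢ/ is realised as [t͡s] next to /t͡s/; /t͡s/ itself does not change.
The output [t͡s] is identical to the trigger /t͡s/ — every feature (place, manner, voicing) has been copied — so this is total assimilation.
The other forms behave the same way: /d/ → [ʃ] after /ʃ/; /q/ → [x] after /x/ — in each case the output is a copy of the preceding consonant.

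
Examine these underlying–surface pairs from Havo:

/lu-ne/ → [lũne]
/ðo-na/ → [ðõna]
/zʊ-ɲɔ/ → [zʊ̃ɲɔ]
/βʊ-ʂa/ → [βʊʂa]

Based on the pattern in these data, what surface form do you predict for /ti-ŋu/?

[tĩŋu]

The data show regressive nasality assimilation (vowel nasalisation): /u/ → [ũ] before /n/; /o/ → [õ] before /n/; /ʊ/ → [ʊ̃] before /ɲ/ — a vowel is nasalised by an immediately following nasal consonant.
No change occurs in [βʊʂa] because the vowel at the boundary is adjacent to an oral consonant, not a nasal (/ʊ/ next to /ʂ/).
The vowel /i/ is adjacent to the following nasal /ŋ/, so it acquires [+nasal] and surfaces as [ĩ].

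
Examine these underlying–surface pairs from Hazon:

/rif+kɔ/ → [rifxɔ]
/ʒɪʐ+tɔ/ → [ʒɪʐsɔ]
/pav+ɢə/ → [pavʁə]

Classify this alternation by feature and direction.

The segment that alternates is /k/, which surfaces as [x] when adjacent to /f/.
The change stop → fricative matches the manner of the preceding /f/, identifying this as manner assimilation.
Place and voice are unchanged, so the assimilation is partial, not total.
The same holds elsewhere in the data: /t/ → [s] after /ʐ/ (stop → fricative, matching a fricative); /ɢ/ → [ʁ] after /v/ (stop → fricative, matching a fricative) — only manner changes, and always toward the preceding segment.
Since the segment that changes follows the conditioning segment, the assimilation is progressive.

progressive manner assimilation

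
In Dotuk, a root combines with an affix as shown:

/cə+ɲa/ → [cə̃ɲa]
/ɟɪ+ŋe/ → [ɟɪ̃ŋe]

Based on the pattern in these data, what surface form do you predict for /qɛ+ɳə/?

[qɛ̃ɳə]

The data show regressive nasality assimilation (vowel nasalisation): /ə/ → [ə̃] before /ɲ/; /ɪ/ → [ɪ̃] before /ŋ/ — a vowel is nasalised by an immediately following nasal consonant.
/ɛ/ sits next to the nasal /ɳ/ and is therefore nasalised to [ɛ̃].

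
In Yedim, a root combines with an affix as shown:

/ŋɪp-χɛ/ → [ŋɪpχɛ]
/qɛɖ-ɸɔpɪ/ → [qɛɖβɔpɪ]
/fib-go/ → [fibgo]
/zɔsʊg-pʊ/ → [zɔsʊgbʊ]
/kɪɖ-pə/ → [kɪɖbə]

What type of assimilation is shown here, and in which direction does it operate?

progressive voicing assimilation

Comparing underlying and surface forms, /ɸ/ → [β] is the alternation; the neighbouring /ɖ/ is constant.
/ɸ/ is voiceless while /ɖ/ is voiced; the output [β] is voiced, matching the trigger — so the feature that spreads is voicing.
Place and manner are unchanged, so the assimilation is partial, not total.
Checking the remaining alternations: /p/ → [b] after /g/ (voiceless → voiced, matching voiced); /p/ → [b] after /ɖ/ (voiceless → voiced, matching voiced) — only voicing changes, and always toward the preceding segment.
No alternation appears in [ŋɪpχɛ], [fibgo]: there the adjacent consonants already agree in voicing (/χ/ and /p/ are both voiceless; /g/ and /b/ are both voiced), so these forms are consistent with the same rule.
The trigger is the preceding segment, so the direction is progressive (perseverative).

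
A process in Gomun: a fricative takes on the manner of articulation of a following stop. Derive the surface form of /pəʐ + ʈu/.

[pəɖʈu]

/ʐ/ is a voiced retroflex fricative. The following trigger /ʈ/ is a stop, so /ʐ/ must become a stop as well.
The voiced retroflex stop is [ɖ], so /ʐ/ → [ɖ].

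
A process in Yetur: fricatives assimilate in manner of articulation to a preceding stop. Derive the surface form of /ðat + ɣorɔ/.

The rule targets /ɣ/ (voiced velar fricative), which sits after the trigger /t/ (stop).
The voiced velar stop is [g], so /ɣ/ → [g].

[ðatgorɔ]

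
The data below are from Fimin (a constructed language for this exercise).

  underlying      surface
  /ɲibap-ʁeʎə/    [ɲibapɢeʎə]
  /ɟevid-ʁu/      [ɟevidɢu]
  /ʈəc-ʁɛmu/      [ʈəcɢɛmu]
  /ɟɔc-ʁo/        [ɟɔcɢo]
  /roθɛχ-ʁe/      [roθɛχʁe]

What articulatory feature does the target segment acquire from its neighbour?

Comparing underlying and surface forms, /ʁ/ → [ɢ] is the alternation; the neighbouring /p/ is constant.
/ʁ/ is a fricative while /p/ is a stop; the output [ɢ] is a stop, matching the trigger — so the feature that spreads is manner.
Checking the remaining alternations: /ʁ/ → [ɢ] after /d/ (fricative → stop, matching a stop); /ʁ/ → [ɢ] after /c/ (fricative → stop, matching a stop) — only manner changes, and always toward the preceding segment.
Nothing changes in [roθɛχʁe]: there the adjacent consonants already agree in manner (/ʁ/ and /χ/ are both fricatives), so this form is consistent with the same rule.

manner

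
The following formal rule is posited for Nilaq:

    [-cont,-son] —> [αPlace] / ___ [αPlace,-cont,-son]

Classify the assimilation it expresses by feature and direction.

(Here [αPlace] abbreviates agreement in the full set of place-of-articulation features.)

regressive place assimilation

The shared variable α links the value of the place features (abbreviated [Place]) on the target to the same value on the neighbouring segment, so place is the feature that assimilates.
The conditioning segment sits to the right of the focus bar, meaning the trigger follows the segment that changes — regressive assimilation.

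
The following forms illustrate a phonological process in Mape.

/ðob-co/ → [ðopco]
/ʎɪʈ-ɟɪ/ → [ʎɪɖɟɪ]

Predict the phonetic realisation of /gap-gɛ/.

The data show regressive voicing assimilation: /b/ → [p] before /c/; /ʈ/ → [ɖ] before /ɟ/. In each pair only voicing changes, matching the following consonant, while place and manner stay constant.
The rule targets /p/ (voiceless bilabial stop), which sits before the trigger /g/ (voiced).
The voiced bilabial stop is [b], so /p/ → [b].

[gabgɛ]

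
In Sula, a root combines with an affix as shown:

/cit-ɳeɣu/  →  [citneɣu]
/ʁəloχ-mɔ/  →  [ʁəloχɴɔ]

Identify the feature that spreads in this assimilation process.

Underlying /ɳ/ is realised as [n] next to /t/; /t/ itself does not change.
The change retroflex → alveolar matches the place of the preceding /t/, identifying this as place assimilation.
Checking the remaining alternation: /m/ → [ɴ] after /χ/ (bilabial → uvular, matching uvular) — only place changes, and always toward the preceding segment.

place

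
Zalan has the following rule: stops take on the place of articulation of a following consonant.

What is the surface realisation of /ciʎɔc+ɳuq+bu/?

[ciʎɔʈɳupbu]

/c/ is a voiceless palatal stop. The following trigger /ɳ/ is retroflex, so /c/ must become retroflex as well.
A voiceless retroflex stop is [ʈ], so the surface segment is [ʈ].
The same rule applies at the second boundary: /q/ → [p] next to /b/.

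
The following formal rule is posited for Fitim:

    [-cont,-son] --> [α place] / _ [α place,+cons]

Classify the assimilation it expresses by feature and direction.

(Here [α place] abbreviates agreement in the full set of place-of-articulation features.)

regressive place assimilation

The rule copies the place features (abbreviated [place]) from the environment onto the target, so the assimilating feature is place.
The conditioning segment sits to the right of the focus bar, meaning the trigger follows the segment that changes — regressive assimilation.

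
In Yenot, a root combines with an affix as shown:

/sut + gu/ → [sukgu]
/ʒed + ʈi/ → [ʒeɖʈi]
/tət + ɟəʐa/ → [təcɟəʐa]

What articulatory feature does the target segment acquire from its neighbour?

Underlying /t/ is realised as [k] next to /g/; /g/ itself does not change.
/t/ is alveolar while /g/ is velar; the output [k] is velar, matching the trigger — so the feature that spreads is place.
The other alternating forms pattern the same way: /d/ → [ɖ] before /ʈ/ (alveolar → retroflex, matching retroflex); /t/ → [c] before /ɟ/ (alveolar → palatal, matching palatal) — only place changes, and always toward the following segment.

place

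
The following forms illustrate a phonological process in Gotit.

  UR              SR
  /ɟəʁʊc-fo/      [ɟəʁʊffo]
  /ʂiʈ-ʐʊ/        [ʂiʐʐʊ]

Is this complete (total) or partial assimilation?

Underlying /c/ is realised as [f] next to /f/; /f/ itself does not change.
The output [f] is identical to the trigger /f/ — every feature (place, manner, voicing) has been copied — so this is total assimilation.
The remaining alternation confirms this: /ʈ/ → [ʐ] before /ʐ/ — in each case the output is a copy of the following consonant.

total assimilation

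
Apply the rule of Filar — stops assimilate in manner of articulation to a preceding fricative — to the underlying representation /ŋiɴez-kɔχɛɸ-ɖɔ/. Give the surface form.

[ŋiɴezxɔχɛɸʐɔ]

The rule targets /k/ (voiceless velar stop), which sits after the trigger /z/ (fricative).
A voiceless velar fricative is [x], so the surface segment is [x].
At the second juncture, /ɖ/ likewise becomes [ʐ] adjacent to /ɸ/.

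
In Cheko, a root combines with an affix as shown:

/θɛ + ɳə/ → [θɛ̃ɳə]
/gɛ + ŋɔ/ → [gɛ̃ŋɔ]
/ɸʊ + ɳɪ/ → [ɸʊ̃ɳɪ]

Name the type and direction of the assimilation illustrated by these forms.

The vowel /ɛ/ surfaces as nasalised [ɛ̃] next to the following nasal /ɳ/ — it has acquired the [+nasal] feature of its neighbour.
Likewise in the remaining data: /ɛ/ → [ɛ̃] before /ŋ/; /ʊ/ → [ʊ̃] before /ɳ/ — each time a vowel is nasalised next to a following nasal.
Because the conditioning nasal is to the right of the vowel that changes, the process is regressive (anticipatory).

regressive nasality assimilation (vowel nasalisation)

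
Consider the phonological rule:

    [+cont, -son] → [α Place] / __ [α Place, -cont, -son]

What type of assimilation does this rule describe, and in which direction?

regressive place assimilation

The shared variable α links the value of the place features (abbreviated [Place]) on the target to the same value on the neighbouring segment, so place is the feature that assimilates.
The conditioning segment sits to the right of the focus bar, meaning the trigger follows the segment that changes — regressive assimilation.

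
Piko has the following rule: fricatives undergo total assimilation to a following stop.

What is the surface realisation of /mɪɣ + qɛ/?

/ɣ/ is the segment targeted by the rule; it sits immediately before /q/, so it assimilates completely and surfaces as [q].

[mɪqqɛ]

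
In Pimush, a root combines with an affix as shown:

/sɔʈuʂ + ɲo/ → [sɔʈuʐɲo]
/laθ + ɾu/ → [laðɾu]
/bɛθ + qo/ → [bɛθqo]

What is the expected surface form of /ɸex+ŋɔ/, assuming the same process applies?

[ɸeɣŋɔ]

The data show regressive voicing assimilation: /ʂ/ → [ʐ] before /ɲ/; /θ/ → [ð] before /ɾ/. In each pair only voicing changes, matching the following consonant, while place and manner stay constant.
Nothing changes in [bɛθqo]: there the adjacent consonants already agree in voicing (/θ/ and /q/ are both voiceless), so this form is consistent with the same rule.
/x/ is a voiceless velar fricative. The following trigger /ŋ/ is voiced, so /x/ must become voiced as well.
A voiced velar fricative is [ɣ], so the surface segment is [ɣ].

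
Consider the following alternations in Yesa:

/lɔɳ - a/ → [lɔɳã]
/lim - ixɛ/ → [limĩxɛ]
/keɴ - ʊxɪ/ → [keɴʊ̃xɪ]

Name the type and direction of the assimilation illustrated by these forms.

The vowel /a/ surfaces as nasalised [ã] next to the preceding nasal /ɳ/ — it has acquired the [+nasal] feature of its neighbour.
The other forms show the same pattern: /i/ → [ĩ] after /m/; /ʊ/ → [ʊ̃] after /ɴ/ — each time a vowel is nasalised next to a preceding nasal.
Because the conditioning nasal is to the left of the vowel that changes, the process is progressive (perseverative).

progressive nasality assimilation (vowel nasalisation)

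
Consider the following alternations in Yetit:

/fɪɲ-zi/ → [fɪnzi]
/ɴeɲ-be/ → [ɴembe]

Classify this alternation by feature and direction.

The segment that alternates is /ɲ/, which surfaces as [n] when adjacent to /z/.
The change palatal → alveolar matches the place of the following /z/, identifying this as place assimilation.
Manner and voice are unchanged, so the assimilation is partial, not total.
The other alternating form patterns the same way: /ɲ/ → [m] before /b/ (palatal → bilabial, matching bilabial) — only place changes, and always toward the following segment.
Since the segment that changes precedes the conditioning segment, the assimilation is regressive.

regressive place assimilation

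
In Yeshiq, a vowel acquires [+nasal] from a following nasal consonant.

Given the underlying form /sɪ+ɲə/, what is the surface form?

[sɪ̃ɲə]

The vowel /ɪ/ is adjacent to the following nasal /ɲ/, so it acquires [+nasal] and surfaces as [ɪ̃].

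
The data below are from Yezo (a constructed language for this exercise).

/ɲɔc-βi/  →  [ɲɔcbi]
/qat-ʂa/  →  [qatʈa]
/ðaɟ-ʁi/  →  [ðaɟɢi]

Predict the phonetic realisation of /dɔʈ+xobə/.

The data show progressive manner assimilation: /β/ → [b] after /c/; /ʂ/ → [ʈ] after /t/; /ʁ/ → [ɢ] after /ɟ/. In each pair only manner changes, matching the preceding consonant, while place and voice stay constant.
/x/ is a voiceless velar fricative. The preceding trigger /ʈ/ is a stop, so /x/ must become a stop as well.
Changing only its manner to stop gives [k] — the voiceless velar stop.

[dɔʈkobə]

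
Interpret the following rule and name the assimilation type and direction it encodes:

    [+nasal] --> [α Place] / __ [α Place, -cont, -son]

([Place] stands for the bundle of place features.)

regressive place assimilation

The rule copies the place features (abbreviated [Place]) from the environment onto the target, so the assimilating feature is place.
The conditioning segment sits to the right of the focus bar, meaning the trigger follows the segment that changes — regressive assimilation.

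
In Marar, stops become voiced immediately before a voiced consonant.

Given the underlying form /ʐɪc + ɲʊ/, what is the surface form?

/c/ is a voiceless palatal stop. The following trigger /ɲ/ is voiced, so /c/ must become voiced as well.
Changing only its voicing to voiced gives [ɟ] — the voiced palatal stop.

[ʐɪɟɲʊ]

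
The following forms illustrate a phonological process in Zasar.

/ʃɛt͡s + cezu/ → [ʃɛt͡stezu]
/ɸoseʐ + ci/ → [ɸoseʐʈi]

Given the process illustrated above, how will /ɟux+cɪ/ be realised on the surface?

[ɟuxkɪ]

The data show progressive place assimilation: /c/ → [t] after /t͡s/; /c/ → [ʈ] after /ʐ/. In each pair only place changes, matching the preceding consonant, while manner and voice stay constant.
/c/ is a voiceless palatal stop. The preceding trigger /x/ is velar, so /c/ must become velar as well.
The voiceless velar stop is [k], so /c/ → [k].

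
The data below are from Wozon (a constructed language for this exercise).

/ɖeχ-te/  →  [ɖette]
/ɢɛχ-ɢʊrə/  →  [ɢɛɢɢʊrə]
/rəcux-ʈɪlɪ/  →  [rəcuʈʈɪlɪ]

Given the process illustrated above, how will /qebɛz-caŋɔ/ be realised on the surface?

[qebɛccaŋɔ]

The data show regressive total assimilation (/χ/ → [t] before /t/; /χ/ → [ɢ] before /ɢ/; /x/ → [ʈ] before /ʈ/): in every case the target segment becomes identical to its following neighbour, copying more than a single feature.
/z/ is the segment targeted by the rule; it sits immediately before /c/, so it assimilates completely and surfaces as [c].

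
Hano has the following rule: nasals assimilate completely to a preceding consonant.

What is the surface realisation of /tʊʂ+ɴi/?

[tʊʂʂi]

/ɴ/ is the segment targeted by the rule; it sits immediately after /ʂ/, so it assimilates completely and surfaces as [ʂ].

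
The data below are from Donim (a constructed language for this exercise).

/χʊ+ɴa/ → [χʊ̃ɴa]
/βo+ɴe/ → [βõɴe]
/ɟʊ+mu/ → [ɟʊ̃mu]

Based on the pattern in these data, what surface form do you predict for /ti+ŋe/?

The data show regressive nasality assimilation (vowel nasalisation): /ʊ/ → [ʊ̃] before /ɴ/; /o/ → [õ] before /ɴ/; /ʊ/ → [ʊ̃] before /m/ — a vowel is nasalised by an immediately following nasal consonant.
The vowel /i/ is adjacent to the following nasal /ŋ/, so it acquires [+nasal] and surfaces as [ĩ].

[tĩŋe]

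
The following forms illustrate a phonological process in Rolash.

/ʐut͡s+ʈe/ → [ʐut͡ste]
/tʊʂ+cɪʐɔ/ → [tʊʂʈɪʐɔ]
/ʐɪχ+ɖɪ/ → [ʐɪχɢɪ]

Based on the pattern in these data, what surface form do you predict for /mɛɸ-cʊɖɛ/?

The data show progressive place assimilation: /ʈ/ → [t] after /t͡s/; /c/ → [ʈ] after /ʂ/; /ɖ/ → [ɢ] after /χ/. In each pair only place changes, matching the preceding consonant, while manner and voice stay constant.
The rule targets /c/ (voiceless palatal stop), which sits after the trigger /ɸ/ (bilabial).
Changing only its place to bilabial gives [p] — the voiceless bilabial stop.

[mɛɸpʊɖɛ]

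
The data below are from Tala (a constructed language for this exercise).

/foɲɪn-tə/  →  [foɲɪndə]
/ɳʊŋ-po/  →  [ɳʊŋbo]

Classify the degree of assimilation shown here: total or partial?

partial assimilation

Comparing underlying and surface forms, /t/ → [d] is the alternation; the neighbouring /n/ is constant.
The change voiceless → voiced matches the voicing of the preceding /n/, identifying this as voicing assimilation.
Place and manner are unchanged, so the assimilation is partial, not total.
Checking the remaining alternation: /p/ → [b] after /ŋ/ (voiceless → voiced, matching voiced) — only voicing changes, and always toward the preceding segment.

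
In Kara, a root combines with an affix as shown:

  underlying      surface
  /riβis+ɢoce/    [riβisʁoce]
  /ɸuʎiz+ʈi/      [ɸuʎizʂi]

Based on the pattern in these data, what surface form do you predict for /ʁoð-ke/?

[ʁoðxe]

The data show progressive manner assimilation: /ɢ/ → [ʁ] after /s/; /ʈ/ → [ʂ] after /z/. In each pair only manner changes, matching the preceding consonant, while place and voice stay constant.
The rule targets /k/ (voiceless velar stop), which sits after the trigger /ð/ (fricative).
Changing only its manner to fricative gives [x] — the voiceless velar fricative.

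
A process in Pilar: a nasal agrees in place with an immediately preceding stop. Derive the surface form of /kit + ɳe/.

[kitne]

/ɳ/ is a voiced retroflex nasal. The preceding trigger /t/ is alveolar, so /ɳ/ must become alveolar as well.
The voiced alveolar nasal is [n], so /ɳ/ → [n].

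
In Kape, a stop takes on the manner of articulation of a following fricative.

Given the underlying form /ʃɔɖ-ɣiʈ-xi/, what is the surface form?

The rule targets /ɖ/ (voiced retroflex stop), which sits before the trigger /ɣ/ (fricative).
The voiced retroflex fricative is [ʐ], so /ɖ/ → [ʐ].
The same rule applies at the second boundary: /ʈ/ → [ʂ] next to /x/.

[ʃɔʐɣiʂxi]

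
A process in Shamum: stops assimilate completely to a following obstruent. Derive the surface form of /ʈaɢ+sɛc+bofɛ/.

[ʈassɛbbofɛ]

/ɢ/ is the segment targeted by the rule; it sits immediately before /s/, so it assimilates completely and surfaces as [s].
The same rule applies at the second boundary: /c/ → [b] next to /b/.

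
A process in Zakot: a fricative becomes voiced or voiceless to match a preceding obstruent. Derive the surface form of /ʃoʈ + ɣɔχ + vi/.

[ʃoʈxɔχfi]

/ɣ/ is a voiced velar fricative. The preceding trigger /ʈ/ is voiceless, so /ɣ/ must become voiceless as well.
A voiceless velar fricative is [x], so the surface segment is [x].
The same rule applies at the second boundary: /v/ → [f] next to /χ/.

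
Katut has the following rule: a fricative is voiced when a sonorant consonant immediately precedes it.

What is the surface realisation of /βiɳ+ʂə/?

/ʂ/ is a voiceless retroflex fricative. The preceding trigger /ɳ/ is voiced, so /ʂ/ must become voiced as well.
A voiced retroflex fricative is [ʐ], so the surface segment is [ʐ].

[βiɳʐə]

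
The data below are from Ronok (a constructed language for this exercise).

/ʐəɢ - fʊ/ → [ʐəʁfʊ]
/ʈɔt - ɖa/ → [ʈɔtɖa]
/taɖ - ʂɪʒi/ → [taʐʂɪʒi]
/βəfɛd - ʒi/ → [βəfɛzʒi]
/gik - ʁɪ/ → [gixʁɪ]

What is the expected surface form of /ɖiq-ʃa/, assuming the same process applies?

[ɖiχʃa]

The data show regressive manner assimilation: /ɢ/ → [ʁ] before /f/; /ɖ/ → [ʐ] before /ʂ/; /d/ → [z] before /ʒ/; /k/ → [x] before /ʁ/. In each pair only manner changes, matching the following consonant, while place and voice stay constant.
No alternation appears in [ʈɔtɖa]: there the adjacent consonants already agree in manner (/t/ and /ɖ/ are both stops), so this form is consistent with the same rule.
The rule targets /q/ (voiceless uvular stop), which sits before the trigger /ʃ/ (fricative).
Changing only its manner to fricative gives [χ] — the voiceless uvular fricative.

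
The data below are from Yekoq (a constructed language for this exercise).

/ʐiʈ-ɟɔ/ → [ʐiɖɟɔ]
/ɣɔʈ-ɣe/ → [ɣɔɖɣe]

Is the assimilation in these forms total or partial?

partial assimilation

Comparing underlying and surface forms, /ʈ/ → [ɖ] is the alternation; the neighbouring /ɟ/ is constant.
The change voiceless → voiced matches the voicing of the following /ɟ/, identifying this as voicing assimilation.
Place and manner are unchanged, so the assimilation is partial, not total.
Checking the remaining alternation: /ʈ/ → [ɖ] before /ɣ/ (voiceless → voiced, matching voiced) — only voicing changes, and always toward the following segment.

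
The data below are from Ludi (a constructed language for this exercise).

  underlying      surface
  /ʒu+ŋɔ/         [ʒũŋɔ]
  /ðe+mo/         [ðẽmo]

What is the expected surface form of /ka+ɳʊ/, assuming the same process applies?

[kãɳʊ]

The data show regressive nasality assimilation (vowel nasalisation): /u/ → [ũ] before /ŋ/; /e/ → [ẽ] before /m/ — a vowel is nasalised by an immediately following nasal consonant.
The vowel /a/ is adjacent to the following nasal /ɳ/, so it acquires [+nasal] and surfaces as [ã].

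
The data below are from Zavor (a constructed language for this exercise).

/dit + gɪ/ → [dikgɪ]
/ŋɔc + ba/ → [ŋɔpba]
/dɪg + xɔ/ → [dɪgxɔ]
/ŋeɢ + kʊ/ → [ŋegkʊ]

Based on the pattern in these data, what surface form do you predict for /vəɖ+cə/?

[vəɟcə]

The data show regressive place assimilation: /t/ → [k] before /g/; /c/ → [p] before /b/; /ɢ/ → [g] before /k/. In each pair only place changes, matching the following consonant, while manner and voice stay constant.
No alternation appears in [dɪgxɔ]: there the adjacent consonants already agree in place (/g/ and /x/ are both velar), so this form is consistent with the same rule.
/ɖ/ is a voiced retroflex stop. The following trigger /c/ is palatal, so /ɖ/ must become palatal as well.
A voiced palatal stop is [ɟ], so the surface segment is [ɟ].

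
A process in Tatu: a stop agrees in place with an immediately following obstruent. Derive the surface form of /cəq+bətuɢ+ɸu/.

The rule targets /q/ (voiceless uvular stop), which sits before the trigger /b/ (bilabial).
Changing only its place to bilabial gives [p] — the voiceless bilabial stop.
At the second juncture, /ɢ/ likewise becomes [b] adjacent to /ɸ/.

[cəpbətubɸu]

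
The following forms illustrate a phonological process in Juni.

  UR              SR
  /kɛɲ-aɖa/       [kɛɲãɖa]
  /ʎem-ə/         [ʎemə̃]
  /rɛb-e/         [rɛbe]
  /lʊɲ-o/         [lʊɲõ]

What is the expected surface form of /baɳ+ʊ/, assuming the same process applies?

The data show progressive nasality assimilation (vowel nasalisation): /a/ → [ã] after /ɲ/; /ə/ → [ə̃] after /m/; /o/ → [õ] after /ɲ/ — a vowel is nasalised by an immediately preceding nasal consonant.
No change occurs in [rɛbe] because the vowel at the boundary is adjacent to an oral consonant, not a nasal (/e/ next to /b/).
/ʊ/ sits next to the nasal /ɳ/ and is therefore nasalised to [ʊ̃].

[baɳʊ̃]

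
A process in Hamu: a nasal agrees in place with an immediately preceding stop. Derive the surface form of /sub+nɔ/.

[submɔ]

/n/ is a voiced alveolar nasal. The preceding trigger /b/ is bilabial, so /n/ must become bilabial as well.
Changing only its place to bilabial gives [m] — the voiced bilabial nasal.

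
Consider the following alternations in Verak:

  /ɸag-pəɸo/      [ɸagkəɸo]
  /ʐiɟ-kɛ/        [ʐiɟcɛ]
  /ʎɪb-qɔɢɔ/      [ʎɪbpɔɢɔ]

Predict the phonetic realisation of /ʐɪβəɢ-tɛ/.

The data show progressive place assimilation: /p/ → [k] after /g/; /k/ → [c] after /ɟ/; /q/ → [p] after /b/. In each pair only place changes, matching the preceding consonant, while manner and voice stay constant.
/t/ is a voiceless alveolar stop. The preceding trigger /ɢ/ is uvular, so /t/ must become uvular as well.
Changing only its place to uvular gives [q] — the voiceless uvular stop.

[ʐɪβəɢqɛ]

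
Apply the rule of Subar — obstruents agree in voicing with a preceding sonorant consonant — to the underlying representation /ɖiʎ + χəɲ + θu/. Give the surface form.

The rule targets /χ/ (voiceless uvular fricative), which sits after the trigger /ʎ/ (voiced).
Changing only its voicing to voiced gives [ʁ] — the voiced uvular fricative.
At the second juncture, /θ/ likewise becomes [ð] adjacent to /ɲ/.

[ɖiʎʁəɲðu]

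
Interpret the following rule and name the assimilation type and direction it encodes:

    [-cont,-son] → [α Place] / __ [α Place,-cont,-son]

regressive place assimilation

The shared variable α links the value of the place features (abbreviated [Place]) on the target to the same value on the neighbouring segment, so place is the feature that assimilates.
The conditioning segment sits to the right of the focus bar, meaning the trigger follows the segment that changes — regressive assimilation.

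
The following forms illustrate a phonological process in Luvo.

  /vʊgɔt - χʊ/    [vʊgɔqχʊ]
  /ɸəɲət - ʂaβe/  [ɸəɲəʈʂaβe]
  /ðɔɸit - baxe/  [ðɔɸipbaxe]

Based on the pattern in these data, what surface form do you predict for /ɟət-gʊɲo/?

The data show regressive place assimilation: /t/ → [q] before /χ/; /t/ → [ʈ] before /ʂ/; /t/ → [p] before /b/. In each pair only place changes, matching the following consonant, while manner and voice stay constant.
The rule targets /t/ (voiceless alveolar stop), which sits before the trigger /g/ (velar).
The voiceless velar stop is [k], so /t/ → [k].

[ɟəkgʊɲo]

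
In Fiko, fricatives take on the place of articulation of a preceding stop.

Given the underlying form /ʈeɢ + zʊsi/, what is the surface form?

[ʈeɢʁʊsi]

The rule targets /z/ (voiced alveolar fricative), which sits after the trigger /ɢ/ (uvular).
A voiced uvular fricative is [ʁ], so the surface segment is [ʁ].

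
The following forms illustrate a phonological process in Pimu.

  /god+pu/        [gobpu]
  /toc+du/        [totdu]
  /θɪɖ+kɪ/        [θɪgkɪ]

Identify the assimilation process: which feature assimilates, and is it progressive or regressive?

regressive place assimilation

Comparing underlying and surface forms, /d/ → [b] is the alternation; the neighbouring /p/ is constant.
The change alveolar → bilabial matches the place of the following /p/, identifying this as place assimilation.
Manner and voice are unchanged, so the assimilation is partial, not total.
The other alternating forms pattern the same way: /c/ → [t] before /d/ (palatal → alveolar, matching alveolar); /ɖ/ → [g] before /k/ (retroflex → velar, matching velar) — only place changes, and always toward the following segment.
Since the segment that changes precedes the conditioning segment, the assimilation is regressive.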